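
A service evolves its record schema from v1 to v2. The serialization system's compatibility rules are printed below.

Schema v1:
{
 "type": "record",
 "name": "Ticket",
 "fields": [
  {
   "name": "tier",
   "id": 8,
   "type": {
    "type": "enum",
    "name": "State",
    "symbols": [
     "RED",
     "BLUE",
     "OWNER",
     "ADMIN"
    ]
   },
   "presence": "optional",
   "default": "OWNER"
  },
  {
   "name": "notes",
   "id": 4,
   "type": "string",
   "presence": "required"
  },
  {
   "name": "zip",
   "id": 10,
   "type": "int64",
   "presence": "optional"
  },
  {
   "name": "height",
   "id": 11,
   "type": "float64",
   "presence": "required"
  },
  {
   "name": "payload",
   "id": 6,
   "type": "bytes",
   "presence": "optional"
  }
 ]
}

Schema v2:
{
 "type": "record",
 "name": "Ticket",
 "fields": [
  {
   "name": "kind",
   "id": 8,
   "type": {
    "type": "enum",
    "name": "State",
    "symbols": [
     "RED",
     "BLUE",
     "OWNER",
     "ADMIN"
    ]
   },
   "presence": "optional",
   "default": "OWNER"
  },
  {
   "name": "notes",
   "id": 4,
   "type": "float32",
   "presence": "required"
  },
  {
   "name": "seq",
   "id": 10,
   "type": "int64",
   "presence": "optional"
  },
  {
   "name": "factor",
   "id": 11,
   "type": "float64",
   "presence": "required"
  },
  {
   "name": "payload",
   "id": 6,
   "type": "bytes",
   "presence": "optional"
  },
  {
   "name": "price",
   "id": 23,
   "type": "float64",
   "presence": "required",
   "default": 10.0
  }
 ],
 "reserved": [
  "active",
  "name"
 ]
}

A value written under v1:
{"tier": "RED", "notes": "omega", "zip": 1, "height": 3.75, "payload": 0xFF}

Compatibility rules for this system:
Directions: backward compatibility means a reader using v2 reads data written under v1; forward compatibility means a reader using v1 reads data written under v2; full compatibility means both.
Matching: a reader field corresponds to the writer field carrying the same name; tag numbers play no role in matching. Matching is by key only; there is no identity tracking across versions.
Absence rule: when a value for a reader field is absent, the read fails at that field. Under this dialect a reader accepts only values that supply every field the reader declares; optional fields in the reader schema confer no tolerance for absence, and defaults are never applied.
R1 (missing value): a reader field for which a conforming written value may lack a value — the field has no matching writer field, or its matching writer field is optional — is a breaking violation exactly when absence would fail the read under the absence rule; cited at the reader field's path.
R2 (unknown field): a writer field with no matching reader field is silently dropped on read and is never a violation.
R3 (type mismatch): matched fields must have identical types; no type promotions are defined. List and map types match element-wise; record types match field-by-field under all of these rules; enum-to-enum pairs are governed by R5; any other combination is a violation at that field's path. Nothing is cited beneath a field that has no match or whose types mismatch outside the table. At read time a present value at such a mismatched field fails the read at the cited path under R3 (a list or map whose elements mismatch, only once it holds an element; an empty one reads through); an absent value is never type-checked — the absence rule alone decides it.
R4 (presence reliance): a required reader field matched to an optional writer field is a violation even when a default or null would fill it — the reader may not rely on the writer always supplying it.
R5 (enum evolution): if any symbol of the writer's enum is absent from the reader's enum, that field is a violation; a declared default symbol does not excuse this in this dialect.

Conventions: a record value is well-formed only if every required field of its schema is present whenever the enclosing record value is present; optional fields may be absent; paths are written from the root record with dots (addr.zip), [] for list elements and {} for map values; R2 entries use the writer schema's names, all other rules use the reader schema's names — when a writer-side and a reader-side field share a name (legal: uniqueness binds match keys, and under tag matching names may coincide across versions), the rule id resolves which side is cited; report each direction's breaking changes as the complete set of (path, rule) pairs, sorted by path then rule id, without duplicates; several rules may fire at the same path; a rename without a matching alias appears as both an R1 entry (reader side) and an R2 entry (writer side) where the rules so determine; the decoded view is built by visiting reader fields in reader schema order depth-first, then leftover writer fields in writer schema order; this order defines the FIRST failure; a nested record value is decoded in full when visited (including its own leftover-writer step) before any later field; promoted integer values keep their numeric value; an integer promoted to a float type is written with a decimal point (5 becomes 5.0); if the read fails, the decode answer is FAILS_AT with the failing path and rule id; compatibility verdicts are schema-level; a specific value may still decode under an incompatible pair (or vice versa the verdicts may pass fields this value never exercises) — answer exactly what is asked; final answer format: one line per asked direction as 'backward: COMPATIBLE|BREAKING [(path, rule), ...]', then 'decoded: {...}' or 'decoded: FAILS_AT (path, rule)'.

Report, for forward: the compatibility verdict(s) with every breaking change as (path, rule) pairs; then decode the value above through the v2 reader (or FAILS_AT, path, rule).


arrows below run writer -> reader for Ticket
forward for Ticket (reader v1, writer v2):
  tier: no writer-side match
  float32 -> string, writer required: notes aligns to notes
  zip: no writer-side match
  height: no writer-side match
  bytes -> bytes, writer optional: payload aligns to payload
  writer field kind has no reader counterpart
  writer field seq has no reader counterpart
  writer field factor has no reader counterpart
  writer field price has no reader counterpart
  violation R1 at height
  violation R3 at notes
  violation R1 at payload
  violation R1 at tier
  violation R1 at zip
  => forward verdict for Ticket: BREAKING, 5 violation(s)
decode walk for Ticket under reader schema v2:
  read fails at kind under R1 (no fill)
  => FAILS_AT (kind, R1)
ruling out the remaining Ticket differences:
  renamed field zip to seq in record Ticket -> fires only in the backward direction of Ticket, which is not asked here
  added field price to record Ticket: required float64, tag 23, default 10.0 (in v2 it sits last) -> fires only in the backward direction of Ticket, which is not asked here

forward: BREAKING [(height, R1), (notes, R3), (payload, R1), (tier, R1), (zip, R1)]; decoded: FAILS_AT (kind, R1)


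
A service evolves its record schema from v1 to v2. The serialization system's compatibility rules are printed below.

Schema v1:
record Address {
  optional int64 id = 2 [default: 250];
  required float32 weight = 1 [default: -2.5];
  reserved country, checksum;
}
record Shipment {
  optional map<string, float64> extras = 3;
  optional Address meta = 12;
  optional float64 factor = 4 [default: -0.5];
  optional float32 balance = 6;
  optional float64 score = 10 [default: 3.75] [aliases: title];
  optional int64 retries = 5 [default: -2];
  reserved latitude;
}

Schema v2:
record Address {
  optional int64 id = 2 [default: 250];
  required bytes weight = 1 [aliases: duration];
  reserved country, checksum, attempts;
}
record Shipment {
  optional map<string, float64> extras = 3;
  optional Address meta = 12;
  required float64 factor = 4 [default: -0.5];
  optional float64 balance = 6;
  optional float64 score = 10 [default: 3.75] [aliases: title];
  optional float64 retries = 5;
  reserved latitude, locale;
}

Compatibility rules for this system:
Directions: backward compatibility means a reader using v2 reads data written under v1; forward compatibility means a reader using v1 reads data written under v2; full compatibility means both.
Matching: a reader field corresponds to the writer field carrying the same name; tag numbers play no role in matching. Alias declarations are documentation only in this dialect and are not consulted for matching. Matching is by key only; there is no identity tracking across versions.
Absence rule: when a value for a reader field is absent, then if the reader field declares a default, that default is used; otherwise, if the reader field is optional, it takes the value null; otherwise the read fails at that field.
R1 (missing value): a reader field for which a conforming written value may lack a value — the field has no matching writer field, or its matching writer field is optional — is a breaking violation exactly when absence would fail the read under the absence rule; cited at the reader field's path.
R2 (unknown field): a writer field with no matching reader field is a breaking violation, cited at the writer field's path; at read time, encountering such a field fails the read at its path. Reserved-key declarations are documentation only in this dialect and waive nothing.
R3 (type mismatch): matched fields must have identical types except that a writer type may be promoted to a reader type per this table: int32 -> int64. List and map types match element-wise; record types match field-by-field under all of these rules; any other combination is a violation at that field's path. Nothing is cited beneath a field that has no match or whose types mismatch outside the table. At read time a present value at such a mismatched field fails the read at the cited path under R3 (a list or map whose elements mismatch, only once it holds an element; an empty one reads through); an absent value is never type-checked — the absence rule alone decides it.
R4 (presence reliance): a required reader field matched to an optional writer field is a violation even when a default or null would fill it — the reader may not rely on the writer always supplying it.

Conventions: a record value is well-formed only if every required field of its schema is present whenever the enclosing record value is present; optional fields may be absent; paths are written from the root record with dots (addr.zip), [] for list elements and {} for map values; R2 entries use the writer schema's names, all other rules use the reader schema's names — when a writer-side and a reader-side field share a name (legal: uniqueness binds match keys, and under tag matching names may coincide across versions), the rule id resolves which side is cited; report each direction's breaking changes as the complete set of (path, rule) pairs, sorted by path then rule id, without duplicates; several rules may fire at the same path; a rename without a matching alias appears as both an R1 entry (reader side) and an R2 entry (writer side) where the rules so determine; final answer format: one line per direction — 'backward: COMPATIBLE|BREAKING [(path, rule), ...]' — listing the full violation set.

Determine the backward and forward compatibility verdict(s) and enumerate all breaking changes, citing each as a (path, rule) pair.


arrows below run writer -> reader for Shipment
backward pass over Shipment, reader schema v2, writer schema v1:
  writer optional, map<string, float64> -> map<string, float64>: reader extras maps from writer extras
  writer optional, Address -> Address: reader meta maps from writer meta
  writer optional, float64 -> float64: reader factor maps from writer factor
  writer optional, float32 -> float64: reader balance maps from writer balance
  writer optional, float64 -> float64: reader score maps from writer score
  writer optional, int64 -> float64: reader retries maps from writer retries
  writer optional, int64 -> int64: reader meta.id maps from writer meta.id
  writer required, float32 -> bytes: reader meta.weight maps from writer meta.weight
  breaking: (balance, R3)
  breaking: (factor, R4)
  breaking: (meta.weight, R3)
  breaking: (retries, R3)
  => backward: BREAKING (4)
forward pass over Shipment, reader schema v1, writer schema v2:
  writer optional, map<string, float64> -> map<string, float64>: reader extras maps from writer extras
  writer optional, Address -> Address: reader meta maps from writer meta
  writer required, float64 -> float64: reader factor maps from writer factor
  writer optional, float64 -> float32: reader balance maps from writer balance
  writer optional, float64 -> float64: reader score maps from writer score
  writer optional, float64 -> int64: reader retries maps from writer retries
  writer optional, int64 -> int64: reader meta.id maps from writer meta.id
  writer required, bytes -> float32: reader meta.weight maps from writer meta.weight
  breaking: (balance, R3)
  breaking: (meta.weight, R3)
  breaking: (retries, R3)
  => forward: BREAKING (3)

backward: BREAKING [(balance, R3), (factor, R4), (meta.weight, R3), (retries, R3)]; forward: BREAKING [(balance, R3), (meta.weight, R3), (retries, R3)]


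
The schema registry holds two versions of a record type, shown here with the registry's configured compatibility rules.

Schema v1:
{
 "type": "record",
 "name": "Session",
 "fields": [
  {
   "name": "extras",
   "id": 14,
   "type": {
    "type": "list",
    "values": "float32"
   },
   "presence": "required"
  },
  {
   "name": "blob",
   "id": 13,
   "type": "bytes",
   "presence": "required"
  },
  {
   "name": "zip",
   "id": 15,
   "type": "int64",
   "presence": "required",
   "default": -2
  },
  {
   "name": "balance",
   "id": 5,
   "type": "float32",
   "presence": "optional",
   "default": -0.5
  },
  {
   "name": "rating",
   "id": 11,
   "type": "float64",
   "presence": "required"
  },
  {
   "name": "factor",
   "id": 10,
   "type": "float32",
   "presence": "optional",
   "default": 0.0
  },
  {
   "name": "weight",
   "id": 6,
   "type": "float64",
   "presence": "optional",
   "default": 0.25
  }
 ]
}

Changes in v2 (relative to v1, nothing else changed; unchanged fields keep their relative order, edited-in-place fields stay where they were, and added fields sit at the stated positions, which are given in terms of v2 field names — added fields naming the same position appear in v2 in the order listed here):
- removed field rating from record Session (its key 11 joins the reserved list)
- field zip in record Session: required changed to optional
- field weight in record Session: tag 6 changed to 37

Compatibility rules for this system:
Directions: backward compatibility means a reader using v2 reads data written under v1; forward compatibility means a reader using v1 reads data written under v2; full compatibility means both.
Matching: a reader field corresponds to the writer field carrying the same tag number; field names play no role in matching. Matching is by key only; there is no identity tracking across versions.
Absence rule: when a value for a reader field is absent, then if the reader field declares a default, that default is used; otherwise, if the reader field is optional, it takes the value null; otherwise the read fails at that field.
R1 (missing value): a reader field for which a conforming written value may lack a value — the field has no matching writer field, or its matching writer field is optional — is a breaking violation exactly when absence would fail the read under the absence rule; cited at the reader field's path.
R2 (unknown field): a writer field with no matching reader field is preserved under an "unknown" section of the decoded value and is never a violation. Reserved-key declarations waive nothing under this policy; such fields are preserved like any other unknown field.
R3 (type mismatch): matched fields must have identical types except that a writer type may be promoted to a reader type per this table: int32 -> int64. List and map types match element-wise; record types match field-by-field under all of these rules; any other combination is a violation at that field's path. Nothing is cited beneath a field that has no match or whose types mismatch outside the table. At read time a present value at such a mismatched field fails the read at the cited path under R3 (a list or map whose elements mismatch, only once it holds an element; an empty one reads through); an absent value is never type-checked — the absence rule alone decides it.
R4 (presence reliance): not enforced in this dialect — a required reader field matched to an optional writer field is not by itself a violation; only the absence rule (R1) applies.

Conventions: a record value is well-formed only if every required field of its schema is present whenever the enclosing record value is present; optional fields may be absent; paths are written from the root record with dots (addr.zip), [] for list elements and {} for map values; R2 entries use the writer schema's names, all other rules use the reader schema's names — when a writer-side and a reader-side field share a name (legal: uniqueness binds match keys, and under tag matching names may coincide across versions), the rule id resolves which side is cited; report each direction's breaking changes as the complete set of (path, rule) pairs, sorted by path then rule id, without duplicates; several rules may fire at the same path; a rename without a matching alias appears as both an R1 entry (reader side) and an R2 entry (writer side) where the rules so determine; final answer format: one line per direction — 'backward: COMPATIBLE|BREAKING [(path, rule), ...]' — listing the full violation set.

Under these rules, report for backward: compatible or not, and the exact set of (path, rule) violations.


each type pair in Session: writer, then reader
backward on Session — v2 reading data written by v1:
  extras: list<float32> -> list<float32>, writer required; from extras
  blob: bytes -> bytes, writer required; from blob
  zip: int64 -> int64, writer required; from zip
  balance: float32 -> float32, writer optional; from balance
  factor: float32 -> float32, writer optional; from factor
  no writer field matches reader weight
  leftover writer field: rating
  leftover writer field: weight
  => backward: COMPATIBLE
checking off the Session differences that do not matter here:
  removed field rating from record Session (its key 11 joins the reserved list) -> affects forward compatibility only, which is not asked
  field zip in record Session: required changed to optional -> no rule fires on it in Session's dialect; the asked verdict holds
  field weight in record Session: tag 6 changed to 37 -> no rule fires on it in Session's dialect; the asked verdict holds

backward: COMPATIBLE []


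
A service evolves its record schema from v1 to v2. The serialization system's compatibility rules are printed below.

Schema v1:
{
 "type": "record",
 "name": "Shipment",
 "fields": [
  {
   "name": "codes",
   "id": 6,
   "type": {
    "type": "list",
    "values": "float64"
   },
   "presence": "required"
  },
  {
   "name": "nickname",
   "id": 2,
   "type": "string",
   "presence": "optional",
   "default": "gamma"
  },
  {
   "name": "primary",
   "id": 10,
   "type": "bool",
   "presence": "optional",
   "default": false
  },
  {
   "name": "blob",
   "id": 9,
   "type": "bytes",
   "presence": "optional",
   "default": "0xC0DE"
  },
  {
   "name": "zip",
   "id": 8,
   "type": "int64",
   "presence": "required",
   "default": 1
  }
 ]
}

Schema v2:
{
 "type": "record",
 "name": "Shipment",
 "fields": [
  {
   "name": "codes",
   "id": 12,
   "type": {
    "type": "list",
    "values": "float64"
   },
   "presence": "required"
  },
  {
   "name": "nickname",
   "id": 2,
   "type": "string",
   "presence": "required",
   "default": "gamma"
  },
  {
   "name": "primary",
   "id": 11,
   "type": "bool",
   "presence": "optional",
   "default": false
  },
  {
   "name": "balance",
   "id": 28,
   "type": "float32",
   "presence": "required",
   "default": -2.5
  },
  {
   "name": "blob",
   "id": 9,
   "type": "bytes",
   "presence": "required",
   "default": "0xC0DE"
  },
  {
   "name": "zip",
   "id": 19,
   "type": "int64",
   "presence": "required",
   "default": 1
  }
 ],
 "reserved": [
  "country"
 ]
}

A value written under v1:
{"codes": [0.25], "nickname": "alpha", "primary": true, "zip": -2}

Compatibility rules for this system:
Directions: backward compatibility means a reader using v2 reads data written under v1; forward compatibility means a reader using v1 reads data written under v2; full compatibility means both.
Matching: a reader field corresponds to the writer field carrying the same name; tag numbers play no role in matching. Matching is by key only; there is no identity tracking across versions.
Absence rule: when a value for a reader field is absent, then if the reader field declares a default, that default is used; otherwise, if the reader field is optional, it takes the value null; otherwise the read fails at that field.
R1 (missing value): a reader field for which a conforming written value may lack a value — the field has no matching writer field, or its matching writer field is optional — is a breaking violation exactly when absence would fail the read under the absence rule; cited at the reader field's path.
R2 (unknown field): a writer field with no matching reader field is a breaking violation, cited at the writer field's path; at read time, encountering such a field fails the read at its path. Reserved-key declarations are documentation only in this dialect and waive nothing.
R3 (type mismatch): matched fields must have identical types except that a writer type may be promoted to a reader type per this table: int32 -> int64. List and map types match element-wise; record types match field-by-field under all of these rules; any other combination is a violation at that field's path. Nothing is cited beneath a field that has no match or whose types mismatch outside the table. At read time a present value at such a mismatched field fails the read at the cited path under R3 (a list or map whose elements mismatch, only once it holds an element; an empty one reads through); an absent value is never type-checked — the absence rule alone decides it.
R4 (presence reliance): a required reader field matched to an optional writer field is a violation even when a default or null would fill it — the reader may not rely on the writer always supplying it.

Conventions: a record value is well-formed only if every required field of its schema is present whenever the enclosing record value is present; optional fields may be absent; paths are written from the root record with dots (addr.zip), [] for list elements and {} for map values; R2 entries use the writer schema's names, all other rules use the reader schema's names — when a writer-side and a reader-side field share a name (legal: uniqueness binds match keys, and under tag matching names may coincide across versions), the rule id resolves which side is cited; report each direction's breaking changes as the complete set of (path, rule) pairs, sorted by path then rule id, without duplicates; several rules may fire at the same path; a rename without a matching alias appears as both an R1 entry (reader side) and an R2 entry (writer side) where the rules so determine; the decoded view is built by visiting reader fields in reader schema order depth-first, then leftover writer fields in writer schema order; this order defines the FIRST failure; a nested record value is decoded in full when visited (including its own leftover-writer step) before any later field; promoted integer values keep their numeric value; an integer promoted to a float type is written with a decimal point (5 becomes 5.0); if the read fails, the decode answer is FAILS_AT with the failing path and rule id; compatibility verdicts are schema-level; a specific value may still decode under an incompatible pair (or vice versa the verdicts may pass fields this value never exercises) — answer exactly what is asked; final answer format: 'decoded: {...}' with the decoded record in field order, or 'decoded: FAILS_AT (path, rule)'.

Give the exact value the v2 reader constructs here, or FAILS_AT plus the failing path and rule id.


the writer's type comes first in each Shipment pair
decode (reader v2):
  codes := [0.25]
  nickname := "alpha"
  primary := true
  balance := -2.5 (no value, default fills)
  blob := 0xC0DE (no value, default fills)
  zip := -2
  => decoded: {"codes": [0.25], "nickname": "alpha", "primary": true, "balance": -2.5, "blob": 0xC0DE, "zip": -2}
diffs on Shipment not affecting the asked answer:
  field primary in record Shipment: tag 10 changed to 11 -> inert under this dialect — no rule fires on Shipment and the result does not move
  field blob in record Shipment: optional changed to required -> changes Shipment's schema-level verdicts only — the decode of this value is the same
  field zip in record Shipment: tag 8 changed to 19 -> inert under this dialect — no rule fires on Shipment and the result does not move
  field nickname in record Shipment: optional changed to required -> changes Shipment's schema-level verdicts only — the decode of this value is the same
  field codes in record Shipment: tag 6 changed to 12 -> inert under this dialect — no rule fires on Shipment and the result does not move

decoded: {"codes": [0.25], "nickname": "alpha", "primary": true, "balance": -2.5, "blob": 0xC0DE, "zip": -2}


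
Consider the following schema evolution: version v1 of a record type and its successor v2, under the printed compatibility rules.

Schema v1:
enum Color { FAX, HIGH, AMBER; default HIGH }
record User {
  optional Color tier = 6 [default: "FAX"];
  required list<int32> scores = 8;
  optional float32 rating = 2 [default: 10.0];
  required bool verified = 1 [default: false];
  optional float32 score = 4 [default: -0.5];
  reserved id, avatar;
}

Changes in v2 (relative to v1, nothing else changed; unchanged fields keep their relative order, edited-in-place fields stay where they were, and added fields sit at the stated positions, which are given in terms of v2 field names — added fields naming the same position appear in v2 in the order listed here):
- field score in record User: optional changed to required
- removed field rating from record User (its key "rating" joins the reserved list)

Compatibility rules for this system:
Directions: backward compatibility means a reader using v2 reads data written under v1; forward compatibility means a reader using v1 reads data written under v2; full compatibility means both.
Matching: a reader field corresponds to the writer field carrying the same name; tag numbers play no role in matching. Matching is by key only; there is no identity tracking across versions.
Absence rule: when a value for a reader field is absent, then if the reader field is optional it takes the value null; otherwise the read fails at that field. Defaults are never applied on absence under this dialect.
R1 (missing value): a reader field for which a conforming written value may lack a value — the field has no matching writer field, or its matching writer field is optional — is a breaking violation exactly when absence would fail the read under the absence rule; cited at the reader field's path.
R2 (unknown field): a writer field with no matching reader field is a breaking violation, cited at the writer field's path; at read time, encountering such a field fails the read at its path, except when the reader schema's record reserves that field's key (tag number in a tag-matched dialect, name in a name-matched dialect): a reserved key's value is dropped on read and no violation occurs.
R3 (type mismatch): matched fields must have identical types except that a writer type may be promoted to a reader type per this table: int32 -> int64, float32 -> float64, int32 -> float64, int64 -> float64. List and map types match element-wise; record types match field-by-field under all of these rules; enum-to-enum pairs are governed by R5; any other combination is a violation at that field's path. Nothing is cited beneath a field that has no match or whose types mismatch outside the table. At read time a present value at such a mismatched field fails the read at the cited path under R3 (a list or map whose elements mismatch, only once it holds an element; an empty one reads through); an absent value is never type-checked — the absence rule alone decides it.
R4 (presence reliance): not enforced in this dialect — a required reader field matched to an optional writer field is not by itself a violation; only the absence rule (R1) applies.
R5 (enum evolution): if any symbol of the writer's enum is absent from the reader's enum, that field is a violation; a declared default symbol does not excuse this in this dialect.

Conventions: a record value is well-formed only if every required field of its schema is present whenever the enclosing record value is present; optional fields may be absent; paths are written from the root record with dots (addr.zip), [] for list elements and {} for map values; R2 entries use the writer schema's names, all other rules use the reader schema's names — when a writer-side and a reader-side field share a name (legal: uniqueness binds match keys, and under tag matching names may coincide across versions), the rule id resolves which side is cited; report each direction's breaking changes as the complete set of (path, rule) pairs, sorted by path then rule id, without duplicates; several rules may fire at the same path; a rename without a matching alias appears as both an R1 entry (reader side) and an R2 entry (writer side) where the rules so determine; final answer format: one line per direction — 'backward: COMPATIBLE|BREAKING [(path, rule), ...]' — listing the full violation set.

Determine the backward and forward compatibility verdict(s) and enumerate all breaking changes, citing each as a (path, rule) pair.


the writer's type comes first in each User pair
backward pass over User, reader schema v2, writer schema v1:
  writer optional, Color -> Color: reader tier maps from writer tier
  writer required, list<int32> -> list<int32>: reader scores maps from writer scores
  writer required, bool -> bool: reader verified maps from writer verified
  writer optional, float32 -> float32: reader score maps from writer score
  rating (writer side), unknown to reader
  breaking: (score, R1)
  backward on User therefore BREAKING (1)
forward pass over User, reader schema v1, writer schema v2:
  writer optional, Color -> Color: reader tier maps from writer tier
  writer required, list<int32> -> list<int32>: reader scores maps from writer scores
  rating has no writer counterpart
  writer required, bool -> bool: reader verified maps from writer verified
  writer required, float32 -> float32: reader score maps from writer score
  nothing fires on User: forward is COMPATIBLE

backward: BREAKING [(score, R1)]; forward: COMPATIBLE []


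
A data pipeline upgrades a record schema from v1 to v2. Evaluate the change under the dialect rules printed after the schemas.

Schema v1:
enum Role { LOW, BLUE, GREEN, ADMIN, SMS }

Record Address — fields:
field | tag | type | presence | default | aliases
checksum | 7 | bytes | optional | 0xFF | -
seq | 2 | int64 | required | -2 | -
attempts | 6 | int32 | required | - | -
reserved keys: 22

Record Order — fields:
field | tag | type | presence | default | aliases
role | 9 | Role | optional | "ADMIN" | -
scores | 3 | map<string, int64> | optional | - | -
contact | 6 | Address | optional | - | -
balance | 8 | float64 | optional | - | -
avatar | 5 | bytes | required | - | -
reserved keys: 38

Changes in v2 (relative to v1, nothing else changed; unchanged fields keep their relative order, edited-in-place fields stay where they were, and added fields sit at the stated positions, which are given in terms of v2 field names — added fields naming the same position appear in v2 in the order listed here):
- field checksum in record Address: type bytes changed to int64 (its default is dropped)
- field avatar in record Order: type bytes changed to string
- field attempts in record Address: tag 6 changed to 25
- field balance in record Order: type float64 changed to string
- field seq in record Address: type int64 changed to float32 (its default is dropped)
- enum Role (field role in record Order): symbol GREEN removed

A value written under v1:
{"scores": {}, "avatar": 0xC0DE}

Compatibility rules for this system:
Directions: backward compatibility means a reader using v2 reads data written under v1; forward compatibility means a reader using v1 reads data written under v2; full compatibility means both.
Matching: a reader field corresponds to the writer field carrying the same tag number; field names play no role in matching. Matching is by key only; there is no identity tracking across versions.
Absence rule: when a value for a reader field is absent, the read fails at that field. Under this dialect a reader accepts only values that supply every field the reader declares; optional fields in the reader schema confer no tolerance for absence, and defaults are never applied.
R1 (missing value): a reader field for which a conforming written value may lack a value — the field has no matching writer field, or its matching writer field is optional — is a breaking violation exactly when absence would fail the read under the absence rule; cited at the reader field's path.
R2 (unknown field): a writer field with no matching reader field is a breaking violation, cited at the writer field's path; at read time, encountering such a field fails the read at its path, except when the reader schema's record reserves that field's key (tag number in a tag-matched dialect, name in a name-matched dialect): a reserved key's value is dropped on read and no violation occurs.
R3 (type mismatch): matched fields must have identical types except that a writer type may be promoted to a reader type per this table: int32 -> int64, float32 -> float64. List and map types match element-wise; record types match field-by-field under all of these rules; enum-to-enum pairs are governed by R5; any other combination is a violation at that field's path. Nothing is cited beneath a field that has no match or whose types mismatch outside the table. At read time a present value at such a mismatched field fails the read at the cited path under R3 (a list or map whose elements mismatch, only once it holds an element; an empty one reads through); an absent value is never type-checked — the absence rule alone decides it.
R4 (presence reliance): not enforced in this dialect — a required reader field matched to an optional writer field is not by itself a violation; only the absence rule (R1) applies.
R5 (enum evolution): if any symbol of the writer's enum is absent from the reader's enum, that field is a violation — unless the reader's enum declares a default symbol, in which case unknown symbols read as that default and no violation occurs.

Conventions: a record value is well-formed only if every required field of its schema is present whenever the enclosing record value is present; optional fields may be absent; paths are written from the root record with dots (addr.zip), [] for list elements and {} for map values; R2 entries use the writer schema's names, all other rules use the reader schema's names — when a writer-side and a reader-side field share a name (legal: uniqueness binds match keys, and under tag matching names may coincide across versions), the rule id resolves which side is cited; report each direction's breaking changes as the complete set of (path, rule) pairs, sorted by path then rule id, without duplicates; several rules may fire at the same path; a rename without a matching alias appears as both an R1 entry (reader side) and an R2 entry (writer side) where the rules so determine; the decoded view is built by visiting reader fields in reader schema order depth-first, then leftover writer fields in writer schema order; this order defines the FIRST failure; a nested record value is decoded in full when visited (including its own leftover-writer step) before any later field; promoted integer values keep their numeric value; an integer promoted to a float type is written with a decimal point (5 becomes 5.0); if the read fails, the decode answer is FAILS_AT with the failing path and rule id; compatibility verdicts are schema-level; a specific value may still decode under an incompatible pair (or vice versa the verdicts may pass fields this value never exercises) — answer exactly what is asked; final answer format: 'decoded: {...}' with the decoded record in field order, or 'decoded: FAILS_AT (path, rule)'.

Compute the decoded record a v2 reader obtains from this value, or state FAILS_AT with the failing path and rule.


arrows below run writer -> reader for Order
decode walk for Order under reader schema v2:
  read fails at role under R1 (no fill)
  => FAILS_AT (role, R1)
remaining Order differences; none change what is asked:
  field checksum in record Address: type bytes changed to int64 (its default is dropped) -> shifts the Order verdicts, not this decode
  field avatar in record Order: type bytes changed to string -> shifts the Order verdicts, not this decode
  field attempts in record Address: tag 6 changed to 25 -> shifts the Order verdicts, not this decode
  field balance in record Order: type float64 changed to string -> shifts the Order verdicts, not this decode
  field seq in record Address: type int64 changed to float32 (its default is dropped) -> shifts the Order verdicts, not this decode

decoded: FAILS_AT (role, R1)


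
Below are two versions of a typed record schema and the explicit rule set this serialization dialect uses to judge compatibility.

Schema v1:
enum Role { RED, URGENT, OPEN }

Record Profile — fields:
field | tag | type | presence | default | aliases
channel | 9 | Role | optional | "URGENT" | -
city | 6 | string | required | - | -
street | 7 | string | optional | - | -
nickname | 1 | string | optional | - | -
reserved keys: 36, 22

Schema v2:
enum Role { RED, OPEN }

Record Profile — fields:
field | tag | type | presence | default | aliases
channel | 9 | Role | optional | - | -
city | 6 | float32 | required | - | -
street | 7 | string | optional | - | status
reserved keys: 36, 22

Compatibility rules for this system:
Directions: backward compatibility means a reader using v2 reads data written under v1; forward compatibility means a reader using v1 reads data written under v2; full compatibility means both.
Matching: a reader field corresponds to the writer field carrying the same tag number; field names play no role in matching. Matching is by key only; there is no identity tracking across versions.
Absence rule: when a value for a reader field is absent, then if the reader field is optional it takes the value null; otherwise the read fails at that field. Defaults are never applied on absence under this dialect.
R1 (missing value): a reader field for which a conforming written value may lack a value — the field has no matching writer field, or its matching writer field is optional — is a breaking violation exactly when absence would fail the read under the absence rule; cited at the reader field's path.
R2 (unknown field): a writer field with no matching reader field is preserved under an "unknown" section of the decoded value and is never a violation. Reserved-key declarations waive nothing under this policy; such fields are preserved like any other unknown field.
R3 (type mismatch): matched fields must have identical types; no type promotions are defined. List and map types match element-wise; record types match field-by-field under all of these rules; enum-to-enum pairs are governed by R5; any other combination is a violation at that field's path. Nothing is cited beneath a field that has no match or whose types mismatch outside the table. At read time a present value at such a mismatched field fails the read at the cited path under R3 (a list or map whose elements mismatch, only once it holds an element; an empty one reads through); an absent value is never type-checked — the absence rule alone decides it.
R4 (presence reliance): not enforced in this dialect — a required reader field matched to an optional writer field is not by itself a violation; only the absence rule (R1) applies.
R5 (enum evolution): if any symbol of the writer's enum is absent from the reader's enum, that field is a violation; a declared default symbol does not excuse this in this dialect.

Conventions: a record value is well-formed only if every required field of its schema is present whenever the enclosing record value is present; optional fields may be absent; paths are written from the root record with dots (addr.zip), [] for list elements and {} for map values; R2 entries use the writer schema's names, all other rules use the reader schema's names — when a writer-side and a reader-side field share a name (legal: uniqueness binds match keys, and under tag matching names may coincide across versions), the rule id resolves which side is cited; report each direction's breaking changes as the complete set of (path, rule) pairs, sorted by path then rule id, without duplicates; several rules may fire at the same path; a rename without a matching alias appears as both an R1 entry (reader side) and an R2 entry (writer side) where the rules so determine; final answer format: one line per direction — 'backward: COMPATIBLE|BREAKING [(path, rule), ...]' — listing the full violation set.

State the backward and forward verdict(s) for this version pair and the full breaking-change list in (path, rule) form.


arrows below run writer -> reader for Profile
checking backward for Profile: reader v2 against writer v1:
  channel: Role -> Role, writer optional; from channel
  city: string -> float32, writer required; from city
  street: string -> string, writer optional; from street
  leftover writer field: nickname
  violation R5 at channel
  violation R3 at city
  => backward verdict for Profile: BREAKING, 2 violation(s)
checking forward for Profile: reader v1 against writer v2:
  channel: Role -> Role, writer optional; from channel
  city: float32 -> string, writer required; from city
  street: string -> string, writer optional; from street
  nickname: no writer-side match
  violation R3 at city
  => forward verdict for Profile: BREAKING, 1 violation(s)

backward: BREAKING [(channel, R5), (city, R3)]; forward: BREAKING [(city, R3)]
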